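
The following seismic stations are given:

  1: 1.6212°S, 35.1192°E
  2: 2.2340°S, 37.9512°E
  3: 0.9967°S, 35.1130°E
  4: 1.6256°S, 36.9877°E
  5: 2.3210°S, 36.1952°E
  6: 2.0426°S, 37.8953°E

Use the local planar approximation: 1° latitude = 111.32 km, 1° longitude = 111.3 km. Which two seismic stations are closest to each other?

2 and 6

Pairwise distances:
1–2: 322.4990 km
1–3: 69.5228 km
1–4: 207.9646 km
1–5: 142.8665 km
1–6: 312.5207 km
2–3: 344.6140 km
2–4: 126.8339 km
2–5: 195.6826 km
2–6: 22.1965 km
3–4: 220.0859 km
3–5: 190.3704 km
3–6: 330.8343 km
4–5: 117.3575 km
4–6: 111.1713 km
5–6: 191.7423 km
Closest pair: 2–6 at 22.1965 km.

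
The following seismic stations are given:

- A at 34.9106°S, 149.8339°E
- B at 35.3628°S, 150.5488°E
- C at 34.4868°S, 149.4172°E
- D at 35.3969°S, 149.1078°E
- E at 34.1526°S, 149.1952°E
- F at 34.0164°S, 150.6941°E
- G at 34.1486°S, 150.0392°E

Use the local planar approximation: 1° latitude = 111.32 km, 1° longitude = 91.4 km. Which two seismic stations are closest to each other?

C and E

Pairwise distances:
A–B: 82.4837 km
A–C: 60.6323 km
A–D: 85.6445 km
A–E: 102.6059 km
A–F: 126.8469 km
A–G: 86.8765 km
B–C: 142.1507 km
B–D: 131.7621 km
B–E: 182.9091 km
B–F: 150.4685 km
B–G: 142.9649 km
C–D: 105.1851 km
C–E: 42.3768 km
C–F: 127.9179 km
C–G: 68.1866 km
D–E: 138.7456 km
D–F: 211.2775 km
D–G: 162.9638 km
E–F: 137.8359 km
E–G: 77.1429 km
F–G: 61.6404 km
Closest pair: C–E at 42.3768 km.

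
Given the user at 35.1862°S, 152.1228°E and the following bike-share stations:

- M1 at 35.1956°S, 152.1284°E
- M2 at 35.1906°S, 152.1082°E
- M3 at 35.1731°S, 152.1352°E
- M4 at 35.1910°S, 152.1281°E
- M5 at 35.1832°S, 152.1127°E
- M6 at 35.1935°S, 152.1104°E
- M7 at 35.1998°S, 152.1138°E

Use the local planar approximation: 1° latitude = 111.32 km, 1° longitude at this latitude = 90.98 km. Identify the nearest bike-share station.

M4

Distances from 35.1862°S, 152.1228°E:
M1: 1.1639 km
M2: 1.4157 km
M3: 1.8437 km
M4: 0.7197 km
M5: 0.9777 km
M6: 1.3904 km
M7: 1.7212 km
Minimum: M4 at 0.7197 km.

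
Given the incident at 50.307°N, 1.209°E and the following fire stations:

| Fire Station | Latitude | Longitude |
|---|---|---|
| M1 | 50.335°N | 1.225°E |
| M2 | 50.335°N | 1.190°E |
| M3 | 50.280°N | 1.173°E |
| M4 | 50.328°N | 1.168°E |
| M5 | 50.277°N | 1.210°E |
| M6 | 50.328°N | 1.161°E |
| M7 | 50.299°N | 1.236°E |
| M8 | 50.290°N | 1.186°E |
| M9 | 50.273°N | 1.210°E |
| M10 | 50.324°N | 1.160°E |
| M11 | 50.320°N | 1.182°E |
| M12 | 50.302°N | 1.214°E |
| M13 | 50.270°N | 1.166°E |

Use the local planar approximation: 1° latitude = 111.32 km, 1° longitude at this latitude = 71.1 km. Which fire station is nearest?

Distances from 50.307°N, 1.209°E:
M1: √((0.028·111.32)² + (0.016·71.1)²) = √(9.71544 + 1.29413) = 3.318 km
M2: √((0.028·111.32)² + (-0.019·71.1)²) = √(9.71544 + 1.82493) = 3.397 km
M3: √((-0.027·111.32)² + (-0.036·71.1)²) = √(9.03387 + 6.55155) = 3.948 km
M4: √((0.021·111.32)² + (-0.041·71.1)²) = √(5.46493 + 8.49781) = 3.737 km
M5: √((-0.030·111.32)² + (0.001·71.1)²) = √(11.15293 + 0.00506) = 3.340 km
M6: √((0.021·111.32)² + (-0.048·71.1)²) = √(5.46493 + 11.64720) = 4.137 km
M7: √((-0.008·111.32)² + (0.027·71.1)²) = √(0.79310 + 3.68525) = 2.116 km
M8: √((-0.017·111.32)² + (-0.023·71.1)²) = √(3.58133 + 2.67421) = 2.501 km
M9: √((-0.034·111.32)² + (0.001·71.1)²) = √(14.32532 + 0.00506) = 3.786 km
M10: √((0.017·111.32)² + (-0.049·71.1)²) = √(3.58133 + 12.13756) = 3.965 km
M11: √((0.013·111.32)² + (-0.027·71.1)²) = √(2.09427 + 3.68525) = 2.404 km
M12: √((-0.005·111.32)² + (0.005·71.1)²) = √(0.30980 + 0.12638) = 0.660 km
M13: √((-0.037·111.32)² + (-0.043·71.1)²) = √(16.96484 + 9.34708) = 5.130 km
Minimum: M12 at 0.660 km.

M12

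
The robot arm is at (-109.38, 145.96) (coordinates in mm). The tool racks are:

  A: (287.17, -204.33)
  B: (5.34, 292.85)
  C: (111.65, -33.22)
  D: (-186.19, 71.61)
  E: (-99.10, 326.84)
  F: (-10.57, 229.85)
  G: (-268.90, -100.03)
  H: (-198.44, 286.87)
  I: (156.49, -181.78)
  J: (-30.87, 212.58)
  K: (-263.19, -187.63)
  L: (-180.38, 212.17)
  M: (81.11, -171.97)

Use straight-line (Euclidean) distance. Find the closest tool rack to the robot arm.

L

Distances from (-109.38, 145.96):
A: √((396.55)² + (-350.29)²) = √(157251.9025 + 122703.0841) = 529.11 mm
B: √((114.72)² + (146.89)²) = √(13160.6784 + 21576.6721) = 186.38 mm
C: √((221.03)² + (-179.18)²) = √(48854.2609 + 32105.4724) = 284.53 mm
D: √((-76.81)² + (-74.35)²) = √(5899.7761 + 5527.9225) = 106.90 mm
E: √((10.28)² + (180.88)²) = √(105.6784 + 32717.5744) = 181.17 mm
F: √((98.81)² + (83.89)²) = √(9763.4161 + 7037.5321) = 129.62 mm
G: √((-159.52)² + (-245.99)²) = √(25446.6304 + 60511.0801) = 293.19 mm
H: √((-89.06)² + (140.91)²) = √(7931.6836 + 19855.6281) = 166.70 mm
I: √((265.87)² + (-327.74)²) = √(70686.8569 + 107413.5076) = 422.02 mm
J: √((78.51)² + (66.62)²) = √(6163.8201 + 4438.2244) = 102.97 mm
K: √((-153.81)² + (-333.59)²) = √(23657.5161 + 111282.2881) = 367.34 mm
L: √((-71.00)² + (66.21)²) = √(5041.0000 + 4383.7641) = 97.08 mm
M: √((190.49)² + (-317.93)²) = √(36286.4401 + 101079.4849) = 370.63 mm
Minimum: L at 97.08 mm.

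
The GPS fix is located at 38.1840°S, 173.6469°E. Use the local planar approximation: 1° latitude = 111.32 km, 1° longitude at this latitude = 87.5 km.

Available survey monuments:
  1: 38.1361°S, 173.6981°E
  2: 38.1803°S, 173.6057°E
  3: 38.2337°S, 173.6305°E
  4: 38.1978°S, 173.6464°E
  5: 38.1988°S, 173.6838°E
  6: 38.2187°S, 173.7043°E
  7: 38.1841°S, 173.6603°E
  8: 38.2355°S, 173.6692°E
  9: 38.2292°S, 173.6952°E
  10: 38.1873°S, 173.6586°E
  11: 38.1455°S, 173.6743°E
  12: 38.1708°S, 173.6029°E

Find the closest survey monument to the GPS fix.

Distances from 38.1840°S, 173.6469°E:
1: √((0.0479·111.32)² + (0.0512·87.5)²) = √(28.432655 + 20.070400) = 6.9644 km
2: √((0.0037·111.32)² + (-0.0412·87.5)²) = √(0.169648 + 12.996025) = 3.6285 km
3: √((-0.0497·111.32)² + (-0.0164·87.5)²) = √(30.609707 + 2.059225) = 5.7157 km
4: √((-0.0138·111.32)² + (-0.0005·87.5)²) = √(2.359960 + 0.001914) = 1.5368 km
5: √((-0.0148·111.32)² + (0.0369·87.5)²) = √(2.714375 + 10.424827) = 3.6248 km
6: √((-0.0347·111.32)² + (0.0574·87.5)²) = √(14.921255 + 25.225506) = 6.3361 km
7: √((-0.0001·111.32)² + (0.0134·87.5)²) = √(0.000124 + 1.374756) = 1.1726 km
8: √((-0.0515·111.32)² + (0.0223·87.5)²) = √(32.867060 + 3.807377) = 6.0559 km
9: √((-0.0452·111.32)² + (0.0483·87.5)²) = √(25.317643 + 17.861189) = 6.5711 km
10: √((-0.0033·111.32)² + (0.0117·87.5)²) = √(0.134950 + 1.048064) = 1.0877 km
11: √((0.0385·111.32)² + (0.0274·87.5)²) = √(18.368253 + 5.748006) = 4.9108 km
12: √((0.0132·111.32)² + (-0.0440·87.5)²) = √(2.159207 + 14.822500) = 4.1209 km
Minimum: 10 at 1.0877 km.

10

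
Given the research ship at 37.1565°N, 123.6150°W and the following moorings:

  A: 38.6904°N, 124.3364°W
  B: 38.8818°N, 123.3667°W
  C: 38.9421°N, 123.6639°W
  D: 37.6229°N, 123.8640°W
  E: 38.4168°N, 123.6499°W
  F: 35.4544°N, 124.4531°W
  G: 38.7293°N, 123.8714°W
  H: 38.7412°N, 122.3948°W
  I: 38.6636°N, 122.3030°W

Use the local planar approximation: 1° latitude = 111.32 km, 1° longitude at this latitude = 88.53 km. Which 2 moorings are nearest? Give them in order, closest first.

Distances from 37.1565°N, 123.6150°W:
A: 182.3065 km
B: 193.3143 km
C: 198.8201 km
D: 56.4056 km
E: 140.3306 km
F: 203.4871 km
G: 176.5494 km
H: 206.8558 km
I: 204.0540 km
Sorted: D (56.4056 km) < E (140.3306 km) < G (176.5494 km) < A (182.3065 km) < …

D, E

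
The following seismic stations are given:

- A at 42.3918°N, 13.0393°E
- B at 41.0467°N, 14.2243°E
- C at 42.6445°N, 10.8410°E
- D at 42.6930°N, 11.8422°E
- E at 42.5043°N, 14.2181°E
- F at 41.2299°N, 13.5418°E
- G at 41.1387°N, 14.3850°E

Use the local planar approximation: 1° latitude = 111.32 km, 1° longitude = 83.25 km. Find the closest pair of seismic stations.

Pairwise distances:
A–B: 179.3128 km
A–C: 185.1579 km
A–D: 105.1478 km
A–E: 98.9310 km
A–F: 135.9395 km
A–G: 178.9120 km
B–C: 333.1200 km
B–D: 270.0245 km
B–E: 162.2609 km
B–F: 60.3673 km
B–G: 16.8483 km
C–D: 83.5246 km
C–E: 281.5764 km
C–F: 274.5024 km
C–G: 339.3314 km
D–E: 198.9060 km
D–F: 215.7482 km
D–G: 273.4033 km
E–F: 152.6301 km
E–G: 152.6522 km
F–G: 70.9268 km
Closest pair: B–G at 16.8483 km.

B and G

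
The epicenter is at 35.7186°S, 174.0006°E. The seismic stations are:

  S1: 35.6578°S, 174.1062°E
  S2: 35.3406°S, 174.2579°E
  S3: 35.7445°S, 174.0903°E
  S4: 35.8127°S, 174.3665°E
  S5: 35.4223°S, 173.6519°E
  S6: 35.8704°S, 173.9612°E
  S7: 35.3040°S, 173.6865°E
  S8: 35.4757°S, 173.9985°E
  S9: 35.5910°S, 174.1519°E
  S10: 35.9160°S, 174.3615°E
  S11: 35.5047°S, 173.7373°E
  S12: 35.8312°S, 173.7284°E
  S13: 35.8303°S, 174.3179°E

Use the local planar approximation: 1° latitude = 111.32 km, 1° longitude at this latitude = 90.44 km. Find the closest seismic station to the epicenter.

Distances from 35.7186°S, 174.0006°E:
S1: √((0.0608·111.32)² + (0.1056·90.44)²) = √(45.809289 + 91.211363) = 11.7056 km
S2: √((0.3780·111.32)² + (0.2573·90.44)²) = √(1770.638875 + 541.502767) = 48.0847 km
S3: √((-0.0259·111.32)² + (0.0897·90.44)²) = √(8.312773 + 65.812137) = 8.6096 km
S4: √((-0.0941·111.32)² + (0.3659·90.44)²) = √(109.730066 + 1095.080199) = 34.7104 km
S5: √((0.2963·111.32)² + (-0.3487·90.44)²) = √(1087.951908 + 994.546291) = 45.6344 km
S6: √((-0.1518·111.32)² + (-0.0394·90.44)²) = √(285.555111 + 12.697363) = 17.2700 km
S7: √((0.4146·111.32)² + (-0.3141·90.44)²) = √(2130.124516 + 806.969239) = 54.1950 km
S8: √((0.2429·111.32)² + (-0.0021·90.44)²) = √(731.141482 + 0.036071) = 27.0403 km
S9: √((0.1276·111.32)² + (0.1513·90.44)²) = √(201.765888 + 187.240143) = 19.7232 km
S10: √((-0.1974·111.32)² + (0.3609·90.44)²) = √(482.881639 + 1065.356283) = 39.3477 km
S11: √((0.2139·111.32)² + (-0.2633·90.44)²) = √(566.980294 + 567.051920) = 33.6754 km
S12: √((-0.1126·111.32)² + (-0.2722·90.44)²) = √(157.116999 + 606.034501) = 27.6252 km
S13: √((-0.1117·111.32)² + (0.3173·90.44)²) = √(154.615398 + 823.495540) = 31.2748 km
Minimum: S3 at 8.6096 km.

S3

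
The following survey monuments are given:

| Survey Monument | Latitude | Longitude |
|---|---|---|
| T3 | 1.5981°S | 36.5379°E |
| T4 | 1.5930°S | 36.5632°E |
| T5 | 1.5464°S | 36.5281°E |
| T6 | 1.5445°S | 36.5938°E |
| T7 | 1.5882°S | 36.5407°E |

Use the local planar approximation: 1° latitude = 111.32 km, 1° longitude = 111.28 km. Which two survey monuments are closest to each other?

T3 and T7

Pairwise distances:
T3–T7: √((0.0099·111.32)² + (0.0028·111.28)²) = √(1.214554 + 0.097085) = 1.1453 km
T4–T7: √((0.0048·111.32)² + (-0.0225·111.28)²) = √(0.285515 + 6.269014) = 2.5602 km
T3–T4: √((0.0051·111.32)² + (0.0253·111.28)²) = √(0.322320 + 7.926387) = 2.8721 km
T5–T7: √((-0.0418·111.32)² + (0.0126·111.28)²) = √(21.652047 + 1.965963) = 4.8598 km
T3–T5: √((0.0517·111.32)² + (-0.0098·111.28)²) = √(33.122833 + 1.189286) = 5.8577 km
T4–T6: √((0.0485·111.32)² + (0.0306·111.28)²) = √(29.149417 + 11.595169) = 6.3831 km
T4–T5: √((0.0466·111.32)² + (-0.0351·111.28)²) = √(26.910281 + 15.256274) = 6.4936 km
T5–T6: √((0.0019·111.32)² + (0.0657·111.28)²) = √(0.044736 + 53.452125) = 7.3142 km
T6–T7: √((-0.0437·111.32)² + (-0.0531·111.28)²) = √(23.665150 + 34.915903) = 7.6538 km
T3–T6: √((0.0536·111.32)² + (0.0559·111.28)²) = √(35.602129 + 38.695267) = 8.6196 km
Closest pair: T3–T7 at 1.1453 km.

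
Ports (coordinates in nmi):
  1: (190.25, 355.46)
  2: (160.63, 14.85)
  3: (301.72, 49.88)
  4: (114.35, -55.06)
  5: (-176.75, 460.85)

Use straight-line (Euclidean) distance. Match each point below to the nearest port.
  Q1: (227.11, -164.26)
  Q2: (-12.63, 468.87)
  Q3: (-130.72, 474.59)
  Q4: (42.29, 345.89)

Q1→4; Q2→5; Q3→5; Q4→1

Q1 at (227.11, -164.26):
  1: √((-36.86)² + (519.72)²) = √(1358.6596 + 270108.8784) = 521.03 nmi
  2: √((-66.48)² + (179.11)²) = √(4419.5904 + 32080.3921) = 191.05 nmi
  3: √((74.61)² + (214.14)²) = √(5566.6521 + 45855.9396) = 226.77 nmi
  4: √((-112.76)² + (109.20)²) = √(12714.8176 + 11924.6400) = 156.97 nmi
  5: √((-403.86)² + (625.11)²) = √(163102.8996 + 390762.5121) = 744.22 nmi
  → nearest: 4 (156.97 nmi)
Q2 at (-12.63, 468.87):
  1: √((202.88)² + (-113.41)²) = √(41160.2944 + 12861.8281) = 232.43 nmi
  2: √((173.26)² + (-454.02)²) = √(30019.0276 + 206134.1604) = 485.96 nmi
  3: √((314.35)² + (-418.99)²) = √(98815.9225 + 175552.6201) = 523.80 nmi
  4: √((126.98)² + (-523.93)²) = √(16123.9204 + 274502.6449) = 539.10 nmi
  5: √((-164.12)² + (-8.02)²) = √(26935.3744 + 64.3204) = 164.32 nmi
  → nearest: 5 (164.32 nmi)
Q3 at (-130.72, 474.59):
  1: √((320.97)² + (-119.13)²) = √(103021.7409 + 14191.9569) = 342.36 nmi
  2: √((291.35)² + (-459.74)²) = √(84884.8225 + 211360.8676) = 544.28 nmi
  3: √((432.44)² + (-424.71)²) = √(187004.3536 + 180378.5841) = 606.12 nmi
  4: √((245.07)² + (-529.65)²) = √(60059.3049 + 280529.1225) = 583.60 nmi
  5: √((-46.03)² + (-13.74)²) = √(2118.7609 + 188.7876) = 48.04 nmi
  → nearest: 5 (48.04 nmi)
Q4 at (42.29, 345.89):
  1: √((147.96)² + (9.57)²) = √(21892.1616 + 91.5849) = 148.27 nmi
  2: √((118.34)² + (-331.04)²) = √(14004.3556 + 109587.4816) = 351.56 nmi
  3: √((259.43)² + (-296.01)²) = √(67303.9249 + 87621.9201) = 393.61 nmi
  4: √((72.06)² + (-400.95)²) = √(5192.6436 + 160760.9025) = 407.37 nmi
  5: √((-219.04)² + (114.96)²) = √(47978.5216 + 13215.8016) = 247.37 nmi
  → nearest: 1 (148.27 nmi)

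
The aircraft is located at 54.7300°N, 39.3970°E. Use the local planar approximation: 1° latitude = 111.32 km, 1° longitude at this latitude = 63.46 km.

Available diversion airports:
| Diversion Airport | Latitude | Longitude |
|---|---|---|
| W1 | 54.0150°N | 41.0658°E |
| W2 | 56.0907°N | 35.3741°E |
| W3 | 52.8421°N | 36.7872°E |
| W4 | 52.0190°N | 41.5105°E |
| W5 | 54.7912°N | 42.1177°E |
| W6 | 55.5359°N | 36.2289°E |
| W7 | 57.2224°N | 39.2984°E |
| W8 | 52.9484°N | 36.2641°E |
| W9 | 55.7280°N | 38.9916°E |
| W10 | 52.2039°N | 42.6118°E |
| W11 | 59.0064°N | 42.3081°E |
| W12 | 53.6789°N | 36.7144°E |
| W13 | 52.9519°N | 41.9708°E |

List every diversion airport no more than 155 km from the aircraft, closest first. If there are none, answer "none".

W9, W1

Distances from 54.7300°N, 39.3970°E:
W1: √((-0.7150·111.32)² + (1.6688·63.46)²) = √(6335.172998 + 11215.243771) = 132.4780 km
W2: √((1.3607·111.32)² + (-4.0229·63.46)²) = √(22944.107294 + 65174.635326) = 296.8480 km
W3: √((-1.8879·111.32)² + (-2.6098·63.46)²) = √(44167.657690 + 27429.291450) = 267.5761 km
W4: √((-2.7110·111.32)² + (2.1135·63.46)²) = √(91076.310804 + 17988.901338) = 330.2502 km
W5: √((0.0612·111.32)² + (2.7207·63.46)²) = √(46.414026 + 29809.963808) = 172.7900 km
W6: √((0.8059·111.32)² + (-3.1681·63.46)²) = √(8048.384331 + 40420.147920) = 220.1557 km
W7: √((2.4924·111.32)² + (-0.0986·63.46)²) = √(76980.704359 + 39.152001) = 277.5245 km
W8: √((-1.7816·111.32)² + (-3.1329·63.46)²) = √(39333.881347 + 39526.940590) = 280.8217 km
W9: √((0.9980·111.32)² + (-0.4054·63.46)²) = √(12342.623399 + 661.862270) = 114.0372 km
W10: √((-2.5261·111.32)² + (3.2148·63.46)²) = √(79076.506235 + 41620.572990) = 347.4149 km
W11: √((4.2764·111.32)² + (2.9111·63.46)²) = √(226622.505682 + 34128.278651) = 510.6376 km
W12: √((-1.0511·111.32)² + (-2.6826·63.46)²) = √(13690.977839 + 28980.907187) = 206.5717 km
W13: √((-1.7781·111.32)² + (2.5738·63.46)²) = √(39179.488265 + 26677.782569) = 256.6267 km
Threshold 155 km: W9 (114.0372 km), W1 (132.4780 km) are within range.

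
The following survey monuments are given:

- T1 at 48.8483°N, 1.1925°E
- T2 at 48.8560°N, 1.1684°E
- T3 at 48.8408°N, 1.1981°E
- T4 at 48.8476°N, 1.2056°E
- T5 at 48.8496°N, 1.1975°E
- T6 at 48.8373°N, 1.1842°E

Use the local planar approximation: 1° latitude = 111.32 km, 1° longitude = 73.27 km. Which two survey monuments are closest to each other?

Pairwise distances:
T1–T2: √((0.0077·111.32)² + (-0.0241·73.27)²) = √(0.734730 + 3.118074) = 1.9629 km
T1–T3: √((-0.0075·111.32)² + (0.0056·73.27)²) = √(0.697058 + 0.168356) = 0.9303 km
T1–T4: √((-0.0007·111.32)² + (0.0131·73.27)²) = √(0.006072 + 0.921287) = 0.9630 km
T1–T5: √((0.0013·111.32)² + (0.0050·73.27)²) = √(0.020943 + 0.134212) = 0.3939 km
T1–T6: √((-0.0110·111.32)² + (-0.0083·73.27)²) = √(1.499449 + 0.369835) = 1.3672 km
T2–T3: √((-0.0152·111.32)² + (0.0297·73.27)²) = √(2.863081 + 4.735494) = 2.7566 km
T2–T4: √((-0.0084·111.32)² + (0.0372·73.27)²) = √(0.874390 + 7.429135) = 2.8816 km
T2–T5: √((-0.0064·111.32)² + (0.0291·73.27)²) = √(0.507582 + 4.546093) = 2.2480 km
T2–T6: √((-0.0187·111.32)² + (0.0158·73.27)²) = √(4.333408 + 1.340191) = 2.3819 km
T3–T4: √((0.0068·111.32)² + (0.0075·73.27)²) = √(0.573013 + 0.301978) = 0.9354 km
T3–T5: √((0.0088·111.32)² + (-0.0006·73.27)²) = √(0.959648 + 0.001933) = 0.9806 km
T3–T6: √((-0.0035·111.32)² + (-0.0139·73.27)²) = √(0.151804 + 1.037247) = 1.0904 km
T4–T5: √((0.0020·111.32)² + (-0.0081·73.27)²) = √(0.049569 + 0.352227) = 0.6339 km
T4–T6: √((-0.0103·111.32)² + (-0.0214·73.27)²) = √(1.314682 + 2.458555) = 1.9425 km
T5–T6: √((-0.0123·111.32)² + (-0.0133·73.27)²) = √(1.874807 + 0.949633) = 1.6806 km
Closest pair: T1–T5 at 0.3939 km.

T1 and T5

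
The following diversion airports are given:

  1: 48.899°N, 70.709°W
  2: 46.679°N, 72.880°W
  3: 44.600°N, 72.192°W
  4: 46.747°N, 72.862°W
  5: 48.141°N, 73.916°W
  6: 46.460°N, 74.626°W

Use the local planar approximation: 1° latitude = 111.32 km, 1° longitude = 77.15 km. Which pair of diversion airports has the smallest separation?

Pairwise distances:
1–2: √((-2.220·111.32)² + (-2.171·77.15)²) = √(61073.43460 + 28053.78780) = 298.542 km
1–3: √((-4.299·111.32)² + (-1.483·77.15)²) = √(229024.15294 + 13090.43754) = 492.051 km
1–4: √((-2.152·111.32)² + (-2.153·77.15)²) = √(57389.30024 + 27590.52221) = 291.513 km
1–5: √((-0.758·111.32)² + (-3.207·77.15)²) = √(7120.07891 + 61216.68114) = 261.413 km
1–6: √((-2.439·111.32)² + (-3.917·77.15)²) = √(73717.39773 + 91322.75483) = 406.251 km
2–3: √((-2.079·111.32)² + (0.688·77.15)²) = √(53561.82596 + 2817.40147) = 237.443 km
2–4: √((0.068·111.32)² + (0.018·77.15)²) = √(57.30127 + 1.92849) = 7.696 km
2–5: √((1.462·111.32)² + (-1.036·77.15)²) = √(26487.51042 + 6388.38927) = 181.317 km
2–6: √((-0.219·111.32)² + (-1.746·77.15)²) = √(594.33954 + 18145.14068) = 136.892 km
3–4: √((2.147·111.32)² + (-0.670·77.15)²) = √(57122.93114 + 2671.90779) = 244.530 km
3–5: √((3.541·111.32)² + (-1.724·77.15)²) = √(155381.12046 + 17690.75564) = 416.019 km
3–6: √((1.860·111.32)² + (-2.434·77.15)²) = √(42871.85585 + 35262.49265) = 279.525 km
4–5: √((1.394·111.32)² + (-1.054·77.15)²) = √(24080.85723 + 6612.30812) = 175.195 km
4–6: √((-0.287·111.32)² + (-1.764·77.15)²) = √(1020.72838 + 18521.19577) = 139.792 km
5–6: √((-1.681·111.32)² + (-0.710·77.15)²) = √(35017.23270 + 3000.46495) = 194.981 km
Closest pair: 2–4 at 7.696 km.

2 and 4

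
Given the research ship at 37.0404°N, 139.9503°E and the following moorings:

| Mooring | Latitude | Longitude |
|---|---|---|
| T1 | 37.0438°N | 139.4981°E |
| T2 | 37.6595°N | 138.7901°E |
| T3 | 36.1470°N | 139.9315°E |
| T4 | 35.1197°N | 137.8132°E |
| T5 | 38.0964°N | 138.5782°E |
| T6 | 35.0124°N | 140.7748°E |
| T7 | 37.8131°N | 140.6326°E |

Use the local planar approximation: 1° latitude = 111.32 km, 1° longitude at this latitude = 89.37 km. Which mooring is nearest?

T1

Distances from 37.0404°N, 139.9503°E:
T1: √((0.0034·111.32)² + (-0.4522·89.37)²) = √(0.143253 + 1633.219783) = 40.4149 km
T2: √((0.6191·111.32)² + (-1.1602·89.37)²) = √(4749.719945 + 10751.009315) = 124.5019 km
T3: √((-0.8934·111.32)² + (-0.0188·89.37)²) = √(9890.956494 + 2.822924) = 99.4675 km
T4: √((-1.9207·111.32)² + (-2.1371·89.37)²) = √(45715.709894 + 36478.183568) = 286.6948 km
T5: √((1.0560·111.32)² + (-1.3721·89.37)²) = √(13818.924107 + 15036.786884) = 169.8697 km
T6: √((-2.0280·111.32)² + (0.8245·89.37)²) = √(50966.204988 + 5429.562489) = 237.4779 km
T7: √((0.7727·111.32)² + (0.6823·89.37)²) = √(7398.918096 + 3718.212944) = 105.4378 km
Minimum: T1 at 40.4149 km.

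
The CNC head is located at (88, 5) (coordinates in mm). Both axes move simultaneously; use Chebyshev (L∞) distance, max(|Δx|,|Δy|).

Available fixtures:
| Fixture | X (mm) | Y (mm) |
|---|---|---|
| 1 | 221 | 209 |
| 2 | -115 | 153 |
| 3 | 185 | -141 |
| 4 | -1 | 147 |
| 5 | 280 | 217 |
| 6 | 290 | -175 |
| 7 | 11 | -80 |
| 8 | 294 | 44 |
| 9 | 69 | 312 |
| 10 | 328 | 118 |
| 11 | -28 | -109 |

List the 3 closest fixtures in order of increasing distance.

7, 11, 4

Distances from (88, 5):
1: 204 mm
2: 203 mm
3: 146 mm
4: 142 mm
5: 212 mm
6: 202 mm
7: 85 mm
8: 206 mm
9: 307 mm
10: 240 mm
11: 116 mm
Sorted: 7 (85 mm) < 11 (116 mm) < 4 (142 mm) < 3 (146 mm) < 6 (202 mm) < …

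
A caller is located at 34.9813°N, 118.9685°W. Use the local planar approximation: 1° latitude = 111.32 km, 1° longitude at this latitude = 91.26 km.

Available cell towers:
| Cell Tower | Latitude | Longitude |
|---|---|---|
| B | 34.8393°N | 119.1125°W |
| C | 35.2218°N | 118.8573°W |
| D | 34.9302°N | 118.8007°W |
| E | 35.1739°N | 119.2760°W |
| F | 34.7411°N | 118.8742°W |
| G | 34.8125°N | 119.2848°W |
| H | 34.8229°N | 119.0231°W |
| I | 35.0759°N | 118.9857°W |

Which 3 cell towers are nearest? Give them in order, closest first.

Distances from 34.9813°N, 118.9685°W:
B: √((-0.1420·111.32)² + (-0.1440·91.26)²) = √(249.875159 + 172.697445) = 20.5566 km
C: √((0.2405·111.32)² + (0.1112·91.26)²) = √(716.764614 + 102.984177) = 28.6313 km
D: √((-0.0511·111.32)² + (0.1678·91.26)²) = √(32.358486 + 234.501077) = 16.3358 km
E: √((0.1926·111.32)² + (-0.3075·91.26)²) = √(459.683548 + 787.501100) = 35.3155 km
F: √((-0.2402·111.32)² + (0.0943·91.26)²) = √(714.977544 + 74.060103) = 28.0898 km
G: √((-0.1688·111.32)² + (-0.3163·91.26)²) = √(353.094766 + 833.219284) = 34.4429 km
H: √((-0.1584·111.32)² + (-0.0546·91.26)²) = √(310.925792 + 24.828256) = 18.3236 km
I: √((0.0946·111.32)² + (-0.0172·91.26)²) = √(110.899265 + 2.463870) = 10.6472 km
Sorted: I (10.6472 km) < D (16.3358 km) < H (18.3236 km) < B (20.5566 km) < F (28.0898 km) < …

I, D, H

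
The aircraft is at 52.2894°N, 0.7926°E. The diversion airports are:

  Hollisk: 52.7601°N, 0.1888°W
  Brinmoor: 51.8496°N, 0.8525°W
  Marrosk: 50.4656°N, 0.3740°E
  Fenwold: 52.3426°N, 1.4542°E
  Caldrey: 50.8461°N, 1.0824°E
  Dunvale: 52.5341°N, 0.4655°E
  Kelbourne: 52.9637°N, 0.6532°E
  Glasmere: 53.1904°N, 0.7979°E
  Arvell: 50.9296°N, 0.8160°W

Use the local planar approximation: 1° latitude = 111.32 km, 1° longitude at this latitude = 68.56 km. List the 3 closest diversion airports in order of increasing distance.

Dunvale, Fenwold, Kelbourne

Distances from 52.2894°N, 0.7926°E:
Hollisk: √((0.4707·111.32)² + (-0.9814·68.56)²) = √(2745.584358 + 4527.242158) = 85.2809 km
Brinmoor: √((-0.4398·111.32)² + (-1.6451·68.56)²) = √(2396.938247 + 12721.145576) = 122.9556 km
Marrosk: √((-1.8238·111.32)² + (-0.4186·68.56)²) = √(41219.319542 + 823.644999) = 205.0438 km
Fenwold: √((0.0532·111.32)² + (0.6616·68.56)²) = √(35.072737 + 2057.465734) = 45.7443 km
Caldrey: √((-1.4433·111.32)² + (0.2898·68.56)²) = √(25814.256352 + 394.764763) = 161.8920 km
Dunvale: √((0.2447·111.32)² + (-0.3271·68.56)²) = √(742.017818 + 502.924400) = 35.2837 km
Kelbourne: √((0.6743·111.32)² + (-0.1394·68.56)²) = √(5634.465379 + 91.341295) = 75.6691 km
Glasmere: √((0.9010·111.32)² + (0.0053·68.56)²) = √(10059.953592 + 0.132036) = 100.3000 km
Arvell: √((-1.3598·111.32)² + (-1.6086·68.56)²) = √(22913.765753 + 12162.917096) = 187.2877 km
Sorted: Dunvale (35.2837 km) < Fenwold (45.7443 km) < Kelbourne (75.6691 km) < Hollisk (85.2809 km) < Glasmere (100.3000 km) < …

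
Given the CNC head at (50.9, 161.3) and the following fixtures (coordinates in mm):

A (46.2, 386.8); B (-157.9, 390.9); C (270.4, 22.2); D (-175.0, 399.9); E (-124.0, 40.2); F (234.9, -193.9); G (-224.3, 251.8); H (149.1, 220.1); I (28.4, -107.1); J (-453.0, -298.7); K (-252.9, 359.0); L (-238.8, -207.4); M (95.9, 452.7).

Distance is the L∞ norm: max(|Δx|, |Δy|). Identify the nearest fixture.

H

Distances from (50.9, 161.3):
A: 225.5 mm
B: 229.6 mm
C: 219.5 mm
D: 238.6 mm
E: 174.9 mm
F: 355.2 mm
G: 275.2 mm
H: 98.2 mm
I: 268.4 mm
J: 503.9 mm
K: 303.8 mm
L: 368.7 mm
M: 291.4 mm
Minimum: H at 98.2 mm.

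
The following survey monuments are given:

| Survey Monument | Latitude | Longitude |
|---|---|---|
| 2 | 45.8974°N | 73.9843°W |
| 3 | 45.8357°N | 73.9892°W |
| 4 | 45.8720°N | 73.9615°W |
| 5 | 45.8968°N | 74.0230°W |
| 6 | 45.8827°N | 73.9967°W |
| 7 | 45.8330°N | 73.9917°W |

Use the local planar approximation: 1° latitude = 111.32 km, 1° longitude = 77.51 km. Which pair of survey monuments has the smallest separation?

3 and 7

Pairwise distances:
3–7: √((-0.0027·111.32)² + (-0.0025·77.51)²) = √(0.090339 + 0.037549) = 0.3576 km
2–6: √((-0.0147·111.32)² + (-0.0124·77.51)²) = √(2.677818 + 0.923759) = 1.8978 km
5–6: √((-0.0141·111.32)² + (0.0263·77.51)²) = √(2.463682 + 4.155535) = 2.5728 km
4–6: √((0.0107·111.32)² + (-0.0352·77.51)²) = √(1.418776 + 7.443905) = 2.9770 km
2–5: √((-0.0006·111.32)² + (-0.0387·77.51)²) = √(0.004461 + 8.997822) = 3.0004 km
2–4: √((-0.0254·111.32)² + (0.0228·77.51)²) = √(7.994915 + 3.123095) = 3.3344 km
3–4: √((0.0363·111.32)² + (0.0277·77.51)²) = √(16.329002 + 4.609725) = 4.5759 km
4–7: √((-0.0390·111.32)² + (-0.0302·77.51)²) = √(18.848449 + 5.479354) = 4.9323 km
3–6: √((0.0470·111.32)² + (-0.0075·77.51)²) = √(27.374243 + 0.337939) = 5.2642 km
4–5: √((0.0248·111.32)² + (-0.0615·77.51)²) = √(7.621663 + 22.723002) = 5.5086 km
6–7: √((-0.0497·111.32)² + (0.0050·77.51)²) = √(30.609707 + 0.150195) = 5.5462 km
2–3: √((-0.0617·111.32)² + (-0.0049·77.51)²) = √(47.175523 + 0.144247) = 6.8789 km
2–7: √((-0.0644·111.32)² + (-0.0074·77.51)²) = √(51.394676 + 0.328987) = 7.1919 km
3–5: √((0.0611·111.32)² + (-0.0338·77.51)²) = √(46.262470 + 6.863551) = 7.2888 km
5–7: √((-0.0638·111.32)² + (0.0313·77.51)²) = √(50.441472 + 5.885782) = 7.5051 km
Closest pair: 3–7 at 0.3576 km.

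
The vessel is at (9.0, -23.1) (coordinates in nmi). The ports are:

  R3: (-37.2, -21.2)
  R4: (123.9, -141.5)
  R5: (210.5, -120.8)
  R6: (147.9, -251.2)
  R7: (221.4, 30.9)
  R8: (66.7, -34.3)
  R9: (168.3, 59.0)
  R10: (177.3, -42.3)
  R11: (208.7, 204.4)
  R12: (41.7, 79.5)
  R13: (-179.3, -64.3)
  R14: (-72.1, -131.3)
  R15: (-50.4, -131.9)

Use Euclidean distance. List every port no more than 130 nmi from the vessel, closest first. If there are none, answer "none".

Distances from (9.0, -23.1):
R3: 46.2 nmi
R4: 165.0 nmi
R5: 223.9 nmi
R6: 267.1 nmi
R7: 219.2 nmi
R8: 58.8 nmi
R9: 179.2 nmi
R10: 169.4 nmi
R11: 302.7 nmi
R12: 107.7 nmi
R13: 192.8 nmi
R14: 135.2 nmi
R15: 124.0 nmi
Threshold 130 nmi: R3 (46.2 nmi), R8 (58.8 nmi), R12 (107.7 nmi), R15 (124.0 nmi) are within range.

R3, R8, R12, R15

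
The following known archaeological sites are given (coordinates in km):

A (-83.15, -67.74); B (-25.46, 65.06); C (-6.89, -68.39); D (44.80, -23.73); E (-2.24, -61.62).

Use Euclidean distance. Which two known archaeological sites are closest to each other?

Pairwise distances:
A–B: √((57.69)² + (132.80)²) = √(3328.1361 + 17635.8400) = 144.79 km
A–C: √((76.26)² + (-0.65)²) = √(5815.5876 + 0.4225) = 76.26 km
A–D: √((127.95)² + (44.01)²) = √(16371.2025 + 1936.8801) = 135.31 km
A–E: √((80.91)² + (6.12)²) = √(6546.4281 + 37.4544) = 81.14 km
B–C: √((18.57)² + (-133.45)²) = √(344.8449 + 17808.9025) = 134.74 km
B–D: √((70.26)² + (-88.79)²) = √(4936.4676 + 7883.6641) = 113.23 km
B–E: √((23.22)² + (-126.68)²) = √(539.1684 + 16047.8224) = 128.79 km
C–D: √((51.69)² + (44.66)²) = √(2671.8561 + 1994.5156) = 68.31 km
C–E: √((4.65)² + (6.77)²) = √(21.6225 + 45.8329) = 8.21 km
D–E: √((-47.04)² + (-37.89)²) = √(2212.7616 + 1435.6521) = 60.40 km
Closest pair: C–E at 8.21 km.

C and E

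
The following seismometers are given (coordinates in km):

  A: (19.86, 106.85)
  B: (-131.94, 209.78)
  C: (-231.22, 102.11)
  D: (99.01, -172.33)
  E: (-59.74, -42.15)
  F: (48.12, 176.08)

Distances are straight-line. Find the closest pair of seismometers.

Pairwise distances:
A–F: √((28.26)² + (69.23)²) = √(798.6276 + 4792.7929) = 74.78 km
B–C: √((-99.28)² + (-107.67)²) = √(9856.5184 + 11592.8289) = 146.46 km
A–E: √((-79.60)² + (-149.00)²) = √(6336.1600 + 22201.0000) = 168.93 km
B–F: √((180.06)² + (-33.70)²) = √(32421.6036 + 1135.6900) = 183.19 km
A–B: √((-151.80)² + (102.93)²) = √(23043.2400 + 10594.5849) = 183.41 km
D–E: √((-158.75)² + (130.18)²) = √(25201.5625 + 16946.8324) = 205.30 km
C–E: √((171.48)² + (-144.26)²) = √(29405.3904 + 20810.9476) = 224.09 km
E–F: √((107.86)² + (218.23)²) = √(11633.7796 + 47624.3329) = 243.43 km
A–C: √((-251.08)² + (-4.74)²) = √(63041.1664 + 22.4676) = 251.12 km
B–E: √((72.20)² + (-251.93)²) = √(5212.8400 + 63468.7249) = 262.07 km
C–F: √((279.34)² + (73.97)²) = √(78030.8356 + 5471.5609) = 288.97 km
A–D: √((79.15)² + (-279.18)²) = √(6264.7225 + 77941.4724) = 290.18 km
D–F: √((-50.89)² + (348.41)²) = √(2589.7921 + 121389.5281) = 352.11 km
C–D: √((330.23)² + (-274.44)²) = √(109051.8529 + 75317.3136) = 429.38 km
B–D: √((230.95)² + (-382.11)²) = √(53337.9025 + 146008.0521) = 446.48 km
Closest pair: A–F at 74.78 km.

A and F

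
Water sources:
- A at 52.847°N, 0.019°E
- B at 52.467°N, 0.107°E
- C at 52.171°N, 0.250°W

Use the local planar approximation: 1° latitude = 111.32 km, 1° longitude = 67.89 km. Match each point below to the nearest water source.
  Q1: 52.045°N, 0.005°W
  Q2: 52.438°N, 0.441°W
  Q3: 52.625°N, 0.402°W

Q1 at 52.045°N, 0.005°W:
  A: 89.294 km
  B: 47.588 km
  C: 21.758 km
  → nearest: C (21.758 km)
Q2 at 52.438°N, 0.441°W:
  A: 55.211 km
  B: 37.344 km
  C: 32.428 km
  → nearest: C (32.428 km)
Q3 at 52.625°N, 0.402°W:
  A: 37.784 km
  B: 38.775 km
  C: 51.582 km
  → nearest: A (37.784 km)

Q1→C; Q2→C; Q3→A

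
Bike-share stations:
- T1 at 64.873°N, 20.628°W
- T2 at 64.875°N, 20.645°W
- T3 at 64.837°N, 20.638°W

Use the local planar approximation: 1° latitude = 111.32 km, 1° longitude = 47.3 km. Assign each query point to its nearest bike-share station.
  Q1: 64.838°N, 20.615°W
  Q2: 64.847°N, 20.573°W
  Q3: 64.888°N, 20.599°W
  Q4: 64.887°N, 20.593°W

Q1 at 64.838°N, 20.615°W:
  T1: √((0.035·111.32)² + (-0.013·47.3)²) = √(15.18037 + 0.37810) = 3.944 km
  T2: √((0.037·111.32)² + (-0.030·47.3)²) = √(16.96484 + 2.01356) = 4.356 km
  T3: √((-0.001·111.32)² + (-0.023·47.3)²) = √(0.01239 + 1.18353) = 1.094 km
  → nearest: T3 (1.094 km)
Q2 at 64.847°N, 20.573°W:
  T1: √((0.026·111.32)² + (-0.055·47.3)²) = √(8.37709 + 6.76780) = 3.892 km
  T2: √((0.028·111.32)² + (-0.072·47.3)²) = √(9.71544 + 11.59811) = 4.617 km
  T3: √((-0.010·111.32)² + (-0.065·47.3)²) = √(1.23921 + 9.45255) = 3.270 km
  → nearest: T3 (3.270 km)
Q3 at 64.888°N, 20.599°W:
  T1: √((-0.015·111.32)² + (-0.029·47.3)²) = √(2.78823 + 1.88156) = 2.161 km
  T2: √((-0.013·111.32)² + (-0.046·47.3)²) = √(2.09427 + 4.73411) = 2.613 km
  T3: √((-0.051·111.32)² + (-0.039·47.3)²) = √(32.23196 + 3.40292) = 5.969 km
  → nearest: T1 (2.161 km)
Q4 at 64.887°N, 20.593°W:
  T1: √((-0.014·111.32)² + (-0.035·47.3)²) = √(2.42886 + 2.74068) = 2.274 km
  T2: √((-0.012·111.32)² + (-0.052·47.3)²) = √(1.78447 + 6.04963) = 2.799 km
  T3: √((-0.050·111.32)² + (-0.045·47.3)²) = √(30.98036 + 4.53051) = 5.959 km
  → nearest: T1 (2.274 km)

Q1→T3; Q2→T3; Q3→T1; Q4→T1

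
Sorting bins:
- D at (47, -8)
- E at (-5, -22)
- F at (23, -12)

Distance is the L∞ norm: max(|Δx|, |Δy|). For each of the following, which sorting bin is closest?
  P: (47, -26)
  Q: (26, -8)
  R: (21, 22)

P at (47, -26):
  D: 18
  E: 52
  F: 24
  → nearest: D (18)
Q at (26, -8):
  D: 21
  E: 31
  F: 4
  → nearest: F (4)
R at (21, 22):
  D: 30
  E: 44
  F: 34
  → nearest: D (30)

P→D; Q→F; R→D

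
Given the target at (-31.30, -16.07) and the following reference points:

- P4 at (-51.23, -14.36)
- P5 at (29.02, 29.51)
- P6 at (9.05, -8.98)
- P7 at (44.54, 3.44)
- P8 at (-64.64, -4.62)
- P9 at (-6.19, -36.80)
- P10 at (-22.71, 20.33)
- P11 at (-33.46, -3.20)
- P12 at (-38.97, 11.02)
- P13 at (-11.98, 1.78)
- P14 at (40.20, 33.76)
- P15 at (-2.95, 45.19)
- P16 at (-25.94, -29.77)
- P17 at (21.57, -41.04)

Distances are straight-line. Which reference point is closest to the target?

Distances from (-31.30, -16.07):
P4: 20.00
P5: 75.60
P6: 40.97
P7: 78.31
P8: 35.25
P9: 32.56
P10: 37.40
P11: 13.05
P12: 28.15
P13: 26.30
P14: 87.15
P15: 67.50
P16: 14.71
P17: 58.47
Minimum: P11 at 13.05.

P11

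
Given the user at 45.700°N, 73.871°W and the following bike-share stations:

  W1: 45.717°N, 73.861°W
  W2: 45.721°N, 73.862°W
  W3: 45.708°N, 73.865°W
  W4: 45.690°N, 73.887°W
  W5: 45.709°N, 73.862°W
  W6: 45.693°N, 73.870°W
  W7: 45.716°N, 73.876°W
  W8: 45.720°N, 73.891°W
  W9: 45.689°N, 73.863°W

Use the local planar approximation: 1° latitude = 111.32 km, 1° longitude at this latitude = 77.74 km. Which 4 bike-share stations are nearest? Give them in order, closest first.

Distances from 45.700°N, 73.871°W:
W1: 2.046 km
W2: 2.440 km
W3: 1.005 km
W4: 1.669 km
W5: 1.222 km
W6: 0.783 km
W7: 1.823 km
W8: 2.716 km
W9: 1.373 km
Sorted: W6 (0.783 km) < W3 (1.005 km) < W5 (1.222 km) < W9 (1.373 km) < W4 (1.669 km) < W7 (1.823 km) < …

W6, W3, W5, W9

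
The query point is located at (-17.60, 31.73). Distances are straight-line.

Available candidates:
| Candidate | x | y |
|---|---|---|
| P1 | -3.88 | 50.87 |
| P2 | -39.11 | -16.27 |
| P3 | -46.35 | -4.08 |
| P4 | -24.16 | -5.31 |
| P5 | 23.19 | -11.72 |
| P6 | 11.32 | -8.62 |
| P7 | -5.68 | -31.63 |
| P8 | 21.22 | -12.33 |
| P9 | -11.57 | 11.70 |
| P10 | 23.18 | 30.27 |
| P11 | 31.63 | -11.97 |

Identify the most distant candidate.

Distances from (-17.60, 31.73):
P1: √((13.72)² + (19.14)²) = √(188.2384 + 366.3396) = 23.55
P2: √((-21.51)² + (-48.00)²) = √(462.6801 + 2304.0000) = 52.60
P3: √((-28.75)² + (-35.81)²) = √(826.5625 + 1282.3561) = 45.92
P4: √((-6.56)² + (-37.04)²) = √(43.0336 + 1371.9616) = 37.62
P5: √((40.79)² + (-43.45)²) = √(1663.8241 + 1887.9025) = 59.60
P6: √((28.92)² + (-40.35)²) = √(836.3664 + 1628.1225) = 49.64
P7: √((11.92)² + (-63.36)²) = √(142.0864 + 4014.4896) = 64.47
P8: √((38.82)² + (-44.06)²) = √(1506.9924 + 1941.2836) = 58.72
P9: √((6.03)² + (-20.03)²) = √(36.3609 + 401.2009) = 20.92
P10: √((40.78)² + (-1.46)²) = √(1663.0084 + 2.1316) = 40.81
P11: √((49.23)² + (-43.70)²) = √(2423.5929 + 1909.6900) = 65.83
Maximum: P11 at 65.83.

P11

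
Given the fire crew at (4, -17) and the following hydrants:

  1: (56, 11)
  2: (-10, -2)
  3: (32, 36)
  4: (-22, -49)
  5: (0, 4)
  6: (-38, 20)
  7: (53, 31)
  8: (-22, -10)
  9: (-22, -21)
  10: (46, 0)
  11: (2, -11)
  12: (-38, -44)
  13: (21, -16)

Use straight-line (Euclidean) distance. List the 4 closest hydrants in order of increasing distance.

Distances from (4, -17):
1: √((52)² + (28)²) = √(2704.000 + 784.000) = 59.1
2: √((-14)² + (15)²) = √(196.000 + 225.000) = 20.5
3: √((28)² + (53)²) = √(784.000 + 2809.000) = 59.9
4: √((-26)² + (-32)²) = √(676.000 + 1024.000) = 41.2
5: √((-4)² + (21)²) = √(16.000 + 441.000) = 21.4
6: √((-42)² + (37)²) = √(1764.000 + 1369.000) = 56.0
7: √((49)² + (48)²) = √(2401.000 + 2304.000) = 68.6
8: √((-26)² + (7)²) = √(676.000 + 49.000) = 26.9
9: √((-26)² + (-4)²) = √(676.000 + 16.000) = 26.3
10: √((42)² + (17)²) = √(1764.000 + 289.000) = 45.3
11: √((-2)² + (6)²) = √(4.000 + 36.000) = 6.3
12: √((-42)² + (-27)²) = √(1764.000 + 729.000) = 49.9
13: √((17)² + (1)²) = √(289.000 + 1.000) = 17.0
Sorted: 11 (6.3) < 13 (17.0) < 2 (20.5) < 5 (21.4) < 9 (26.3) < 8 (26.9) < …

11, 13, 2, 5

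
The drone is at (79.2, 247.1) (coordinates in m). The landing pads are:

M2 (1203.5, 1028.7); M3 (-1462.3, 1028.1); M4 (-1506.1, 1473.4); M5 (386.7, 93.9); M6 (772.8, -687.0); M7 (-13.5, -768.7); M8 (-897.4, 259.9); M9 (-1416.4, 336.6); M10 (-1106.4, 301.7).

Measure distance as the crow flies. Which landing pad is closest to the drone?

Distances from (79.2, 247.1):
M2: √((1124.3)² + (781.6)²) = √(1264050.490 + 610898.560) = 1369.3 m
M3: √((-1541.5)² + (781.0)²) = √(2376222.250 + 609961.000) = 1728.1 m
M4: √((-1585.3)² + (1226.3)²) = √(2513176.090 + 1503811.690) = 2004.2 m
M5: √((307.5)² + (-153.2)²) = √(94556.250 + 23470.240) = 343.5 m
M6: √((693.6)² + (-934.1)²) = √(481080.960 + 872542.810) = 1163.5 m
M7: √((-92.7)² + (-1015.8)²) = √(8593.290 + 1031849.640) = 1020.0 m
M8: √((-976.6)² + (12.8)²) = √(953747.560 + 163.840) = 976.7 m
M9: √((-1495.6)² + (89.5)²) = √(2236819.360 + 8010.250) = 1498.3 m
M10: √((-1185.6)² + (54.6)²) = √(1405647.360 + 2981.160) = 1186.9 m
Minimum: M5 at 343.5 m.

M5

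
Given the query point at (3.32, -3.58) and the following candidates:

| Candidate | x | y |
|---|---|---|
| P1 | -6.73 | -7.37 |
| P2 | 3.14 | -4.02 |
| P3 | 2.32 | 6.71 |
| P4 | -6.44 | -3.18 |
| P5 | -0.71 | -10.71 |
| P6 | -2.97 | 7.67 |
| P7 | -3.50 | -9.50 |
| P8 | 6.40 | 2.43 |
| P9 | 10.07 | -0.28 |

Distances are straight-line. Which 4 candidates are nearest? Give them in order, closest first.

P2, P8, P9, P5

Distances from (3.32, -3.58):
P1: √((-10.05)² + (-3.79)²) = √(101.0025 + 14.3641) = 10.74
P2: √((-0.18)² + (-0.44)²) = √(0.0324 + 0.1936) = 0.48
P3: √((-1.00)² + (10.29)²) = √(1.0000 + 105.8841) = 10.34
P4: √((-9.76)² + (0.40)²) = √(95.2576 + 0.1600) = 9.77
P5: √((-4.03)² + (-7.13)²) = √(16.2409 + 50.8369) = 8.19
P6: √((-6.29)² + (11.25)²) = √(39.5641 + 126.5625) = 12.89
P7: √((-6.82)² + (-5.92)²) = √(46.5124 + 35.0464) = 9.03
P8: √((3.08)² + (6.01)²) = √(9.4864 + 36.1201) = 6.75
P9: √((6.75)² + (3.30)²) = √(45.5625 + 10.8900) = 7.51
Sorted: P2 (0.48) < P8 (6.75) < P9 (7.51) < P5 (8.19) < P7 (9.03) < P4 (9.77) < …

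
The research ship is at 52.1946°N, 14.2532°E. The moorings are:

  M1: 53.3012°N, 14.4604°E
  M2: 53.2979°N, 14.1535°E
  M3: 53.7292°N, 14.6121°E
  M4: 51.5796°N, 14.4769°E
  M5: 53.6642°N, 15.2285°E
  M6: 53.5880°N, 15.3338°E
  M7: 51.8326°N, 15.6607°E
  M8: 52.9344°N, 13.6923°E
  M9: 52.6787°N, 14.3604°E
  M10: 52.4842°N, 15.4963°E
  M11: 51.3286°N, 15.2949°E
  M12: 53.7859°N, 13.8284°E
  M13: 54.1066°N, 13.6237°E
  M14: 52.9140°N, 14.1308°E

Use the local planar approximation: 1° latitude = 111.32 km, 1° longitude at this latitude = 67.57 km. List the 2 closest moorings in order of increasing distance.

Distances from 52.1946°N, 14.2532°E:
M1: √((1.1066·111.32)² + (0.2072·67.57)²) = √(15174.966013 + 196.014112) = 123.9798 km
M2: √((1.1033·111.32)² + (-0.0997·67.57)²) = √(15084.594208 + 45.383518) = 123.0040 km
M3: √((1.5346·111.32)² + (0.3589·67.57)²) = √(29183.460158 + 588.104841) = 172.5444 km
M4: √((-0.6150·111.32)² + (0.2237·67.57)²) = √(4687.018059 + 228.475589) = 70.1106 km
M5: √((1.4696·111.32)² + (0.9753·67.57)²) = √(26763.609335 + 4342.944569) = 176.3705 km
M6: √((1.3934·111.32)² + (1.0806·67.57)²) = √(24060.132114 + 5331.356993) = 171.4395 km
M7: √((-0.3620·111.32)² + (1.4075·67.57)²) = √(1623.915909 + 9044.918228) = 103.2900 km
M8: √((0.7398·111.32)² + (-0.5609·67.57)²) = √(6782.269600 + 1436.410985) = 90.6569 km
M9: √((0.4841·111.32)² + (0.1072·67.57)²) = √(2904.133393 + 52.468350) = 54.3746 km
M10: √((0.2896·111.32)² + (1.2431·67.57)²) = √(1039.306182 + 7055.372870) = 89.9704 km
M11: √((-0.8660·111.32)² + (1.0417·67.57)²) = √(9293.561546 + 4954.423947) = 119.3649 km
M12: √((1.5913·111.32)² + (-0.4248·67.57)²) = √(31379.825261 + 823.904460) = 179.4540 km
M13: √((1.9120·111.32)² + (-0.6295·67.57)²) = √(45302.500226 + 1809.253022) = 217.0524 km
M14: √((0.7194·111.32)² + (-0.1224·67.57)²) = √(6413.384270 + 68.402295) = 80.5095 km
Sorted: M9 (54.3746 km) < M4 (70.1106 km) < M14 (80.5095 km) < M10 (89.9704 km) < …

M9, M4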